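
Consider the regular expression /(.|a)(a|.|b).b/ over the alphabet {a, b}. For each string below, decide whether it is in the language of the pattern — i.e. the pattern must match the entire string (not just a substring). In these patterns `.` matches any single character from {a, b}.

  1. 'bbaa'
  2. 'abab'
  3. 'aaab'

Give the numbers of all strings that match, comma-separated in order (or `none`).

1 → no match — must end with 'b'
2 → match
3 → match

2, 3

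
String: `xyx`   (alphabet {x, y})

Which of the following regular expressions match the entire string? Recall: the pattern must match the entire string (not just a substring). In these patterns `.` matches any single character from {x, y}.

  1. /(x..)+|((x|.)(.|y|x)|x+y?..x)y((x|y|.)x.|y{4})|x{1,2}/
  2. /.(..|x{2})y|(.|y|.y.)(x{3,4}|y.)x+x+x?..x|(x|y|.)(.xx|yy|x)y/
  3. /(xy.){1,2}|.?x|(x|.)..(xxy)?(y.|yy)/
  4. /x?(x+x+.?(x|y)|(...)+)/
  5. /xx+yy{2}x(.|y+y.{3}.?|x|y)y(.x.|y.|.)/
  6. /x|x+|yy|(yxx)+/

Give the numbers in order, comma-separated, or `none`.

1 → match
2 → no match
3 → match
4 → match
5 → no match — must start with `xx`
6 → no match

1, 3, 4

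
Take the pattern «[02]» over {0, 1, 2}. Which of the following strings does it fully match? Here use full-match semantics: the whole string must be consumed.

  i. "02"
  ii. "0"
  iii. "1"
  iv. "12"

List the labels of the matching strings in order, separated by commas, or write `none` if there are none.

i → no match
ii → match
iii → no match
iv → no match

ii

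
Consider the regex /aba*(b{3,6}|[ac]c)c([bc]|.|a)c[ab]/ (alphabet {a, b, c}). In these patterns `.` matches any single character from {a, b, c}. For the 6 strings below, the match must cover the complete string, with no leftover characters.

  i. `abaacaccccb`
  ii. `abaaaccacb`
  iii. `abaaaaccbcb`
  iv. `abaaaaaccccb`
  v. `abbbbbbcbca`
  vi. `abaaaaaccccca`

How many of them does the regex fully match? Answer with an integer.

5

i → no match
ii → match
iii → match
iv → match
v → match
vi → match
Total matched: 5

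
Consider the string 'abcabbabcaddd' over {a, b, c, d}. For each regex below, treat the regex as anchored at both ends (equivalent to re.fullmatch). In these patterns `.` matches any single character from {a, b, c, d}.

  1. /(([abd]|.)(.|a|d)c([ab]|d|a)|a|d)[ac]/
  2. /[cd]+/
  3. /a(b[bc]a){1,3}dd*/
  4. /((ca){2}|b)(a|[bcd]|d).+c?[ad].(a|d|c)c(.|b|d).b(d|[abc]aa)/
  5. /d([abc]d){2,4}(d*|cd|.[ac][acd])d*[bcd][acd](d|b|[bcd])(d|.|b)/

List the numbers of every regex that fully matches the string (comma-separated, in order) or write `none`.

3

1 → no match
2 → no match
3 → match
4 → no match
5 → no match — must start with 'd'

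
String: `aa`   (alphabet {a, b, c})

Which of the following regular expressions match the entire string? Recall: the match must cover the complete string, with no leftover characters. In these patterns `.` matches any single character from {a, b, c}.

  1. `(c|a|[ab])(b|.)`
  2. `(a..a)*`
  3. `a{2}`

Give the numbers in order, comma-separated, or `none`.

1, 3

1 → match
2 → no match
3 → match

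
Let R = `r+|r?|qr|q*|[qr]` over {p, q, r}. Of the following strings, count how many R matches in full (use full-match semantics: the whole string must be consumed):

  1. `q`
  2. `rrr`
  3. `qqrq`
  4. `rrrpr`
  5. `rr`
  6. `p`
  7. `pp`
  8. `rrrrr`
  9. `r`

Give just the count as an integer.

5

1 → match
2 → match
3 → no match
4 → no match
5 → match
6 → no match
7 → no match
8 → match
9 → match
Total matched: 5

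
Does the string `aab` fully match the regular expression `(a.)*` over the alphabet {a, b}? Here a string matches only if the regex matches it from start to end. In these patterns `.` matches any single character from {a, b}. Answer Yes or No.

No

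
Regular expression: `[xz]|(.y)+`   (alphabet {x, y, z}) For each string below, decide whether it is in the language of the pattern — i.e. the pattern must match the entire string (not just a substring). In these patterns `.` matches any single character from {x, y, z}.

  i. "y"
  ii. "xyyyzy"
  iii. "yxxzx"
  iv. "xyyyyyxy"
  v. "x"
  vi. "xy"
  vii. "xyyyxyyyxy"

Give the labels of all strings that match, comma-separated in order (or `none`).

i. "y" → no match
ii. "xyyyzy" → match
iii. "yxxzx" → no match
iv. "xyyyyyxy" → match
v. "x" → match
vi. "xy" → match
vii. "xyyyxyyyxy" → match

ii, iv, v, vi, vii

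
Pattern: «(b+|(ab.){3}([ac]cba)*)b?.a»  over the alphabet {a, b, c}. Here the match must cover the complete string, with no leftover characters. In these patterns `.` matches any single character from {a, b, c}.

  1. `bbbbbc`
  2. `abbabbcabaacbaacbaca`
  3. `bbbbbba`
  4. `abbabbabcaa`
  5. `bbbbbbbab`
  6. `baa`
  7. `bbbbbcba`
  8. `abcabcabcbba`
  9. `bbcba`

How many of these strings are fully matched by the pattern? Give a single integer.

1 → no match — must end with `a`
2 → no match
3 → match
4 → match
5 → no match — must end with `a`
6 → match
7 → no match
8 → match
9 → no match
Total matched: 4

4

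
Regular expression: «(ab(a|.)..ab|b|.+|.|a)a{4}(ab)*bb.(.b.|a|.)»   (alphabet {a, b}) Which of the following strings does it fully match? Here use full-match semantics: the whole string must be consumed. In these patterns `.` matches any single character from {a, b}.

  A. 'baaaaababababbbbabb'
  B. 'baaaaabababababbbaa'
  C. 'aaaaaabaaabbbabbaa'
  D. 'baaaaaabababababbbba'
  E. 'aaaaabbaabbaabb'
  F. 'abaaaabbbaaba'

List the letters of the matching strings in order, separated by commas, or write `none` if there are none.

A, B, D

A → match
B → match
C → no match
D → match
E → no match
F → no match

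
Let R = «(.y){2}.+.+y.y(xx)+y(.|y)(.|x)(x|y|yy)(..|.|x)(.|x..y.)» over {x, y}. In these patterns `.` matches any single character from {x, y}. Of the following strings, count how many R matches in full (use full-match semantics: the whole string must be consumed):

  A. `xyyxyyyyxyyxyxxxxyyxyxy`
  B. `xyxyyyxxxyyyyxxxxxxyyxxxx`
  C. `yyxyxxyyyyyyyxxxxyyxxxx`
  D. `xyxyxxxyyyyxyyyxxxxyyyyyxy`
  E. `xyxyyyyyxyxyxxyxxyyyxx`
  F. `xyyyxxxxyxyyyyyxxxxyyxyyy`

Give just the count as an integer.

A → no match
B → match
C → match
D → match
E → match
F → match
Total matched: 5

5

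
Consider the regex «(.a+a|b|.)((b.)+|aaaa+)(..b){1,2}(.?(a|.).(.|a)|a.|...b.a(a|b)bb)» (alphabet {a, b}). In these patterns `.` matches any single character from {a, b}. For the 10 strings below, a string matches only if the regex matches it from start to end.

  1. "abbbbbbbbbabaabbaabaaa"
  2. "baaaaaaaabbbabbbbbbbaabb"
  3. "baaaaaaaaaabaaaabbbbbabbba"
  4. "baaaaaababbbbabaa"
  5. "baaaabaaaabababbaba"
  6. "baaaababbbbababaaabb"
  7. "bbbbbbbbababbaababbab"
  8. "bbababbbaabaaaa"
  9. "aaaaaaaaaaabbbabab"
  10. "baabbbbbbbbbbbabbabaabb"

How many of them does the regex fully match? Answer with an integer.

1 → match
2 → match
3 → no match
4 → match
5 → no match
6 → match
7 → match
8 → match
9 → match
10 → match
Total matched: 8

8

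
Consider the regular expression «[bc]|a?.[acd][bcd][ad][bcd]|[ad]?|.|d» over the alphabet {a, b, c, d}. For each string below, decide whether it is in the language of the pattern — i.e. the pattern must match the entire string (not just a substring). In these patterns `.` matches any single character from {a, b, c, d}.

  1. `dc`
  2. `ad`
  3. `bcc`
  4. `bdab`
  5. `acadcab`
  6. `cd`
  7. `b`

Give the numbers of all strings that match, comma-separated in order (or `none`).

1 → no match
2 → no match
3 → no match
4 → no match
5 → no match
6 → no match
7 → match

7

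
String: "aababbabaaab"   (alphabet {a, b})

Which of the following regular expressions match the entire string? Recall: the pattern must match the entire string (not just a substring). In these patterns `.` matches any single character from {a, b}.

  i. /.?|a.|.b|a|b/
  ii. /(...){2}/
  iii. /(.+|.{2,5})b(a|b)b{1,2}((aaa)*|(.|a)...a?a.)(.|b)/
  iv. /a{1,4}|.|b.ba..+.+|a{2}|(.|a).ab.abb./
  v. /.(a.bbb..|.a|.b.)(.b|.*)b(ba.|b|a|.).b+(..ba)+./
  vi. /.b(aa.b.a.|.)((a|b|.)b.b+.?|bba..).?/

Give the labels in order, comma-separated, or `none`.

iii

i → no match
ii → no match
iii → match
iv → no match
v → no match
vi → no match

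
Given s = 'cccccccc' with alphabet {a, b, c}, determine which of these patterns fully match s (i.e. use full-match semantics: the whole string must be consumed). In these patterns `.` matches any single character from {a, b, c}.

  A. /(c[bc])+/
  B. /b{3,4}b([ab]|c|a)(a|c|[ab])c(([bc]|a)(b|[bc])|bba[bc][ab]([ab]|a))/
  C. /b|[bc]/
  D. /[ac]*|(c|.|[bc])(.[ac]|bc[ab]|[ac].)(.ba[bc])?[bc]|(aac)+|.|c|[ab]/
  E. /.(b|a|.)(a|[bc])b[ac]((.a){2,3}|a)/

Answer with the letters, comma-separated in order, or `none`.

A → match
B → no match — must start with 'b'
C → no match
D → match
E → no match — must end with 'a'

A, D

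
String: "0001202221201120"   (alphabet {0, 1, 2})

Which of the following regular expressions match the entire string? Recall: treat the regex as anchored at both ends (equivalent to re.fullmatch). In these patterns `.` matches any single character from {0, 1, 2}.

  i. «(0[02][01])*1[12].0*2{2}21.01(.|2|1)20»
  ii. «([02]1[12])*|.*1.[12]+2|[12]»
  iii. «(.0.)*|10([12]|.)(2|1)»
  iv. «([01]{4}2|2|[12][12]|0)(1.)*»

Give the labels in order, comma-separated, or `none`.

i → match
ii → no match
iii → no match
iv → no match

i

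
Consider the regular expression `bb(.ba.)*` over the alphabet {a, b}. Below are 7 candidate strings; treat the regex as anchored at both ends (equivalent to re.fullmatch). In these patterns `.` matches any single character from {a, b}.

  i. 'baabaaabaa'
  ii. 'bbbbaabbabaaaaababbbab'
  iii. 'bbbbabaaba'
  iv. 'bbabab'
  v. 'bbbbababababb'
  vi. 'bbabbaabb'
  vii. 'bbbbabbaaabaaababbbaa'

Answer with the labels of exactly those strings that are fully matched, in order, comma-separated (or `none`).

iv

i → no match — must start with 'bb'
ii → no match
iii → no match
iv → match
v → no match
vi → no match
vii → no match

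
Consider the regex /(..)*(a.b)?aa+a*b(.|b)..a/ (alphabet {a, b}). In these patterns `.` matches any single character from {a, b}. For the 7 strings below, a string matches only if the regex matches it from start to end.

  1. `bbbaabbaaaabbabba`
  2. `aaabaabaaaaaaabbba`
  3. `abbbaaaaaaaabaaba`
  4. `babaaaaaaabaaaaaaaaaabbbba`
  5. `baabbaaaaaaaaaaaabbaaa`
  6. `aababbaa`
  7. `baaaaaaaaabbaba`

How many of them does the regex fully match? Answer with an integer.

1 → no match
2 → no match
3 → match
4 → match
5 → match
6 → no match
7 → match
Total matched: 4

4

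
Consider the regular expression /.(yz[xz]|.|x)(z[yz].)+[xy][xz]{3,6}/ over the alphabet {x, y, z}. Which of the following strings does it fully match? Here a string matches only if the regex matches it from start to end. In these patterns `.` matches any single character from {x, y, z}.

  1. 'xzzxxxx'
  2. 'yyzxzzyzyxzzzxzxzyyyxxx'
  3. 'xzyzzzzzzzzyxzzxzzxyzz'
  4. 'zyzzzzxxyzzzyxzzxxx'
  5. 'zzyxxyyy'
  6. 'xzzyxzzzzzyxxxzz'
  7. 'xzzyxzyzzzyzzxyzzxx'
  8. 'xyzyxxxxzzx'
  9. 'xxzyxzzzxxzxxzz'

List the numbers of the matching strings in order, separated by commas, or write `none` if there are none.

1 → no match
2 → no match
3 → no match
4 → no match
5 → no match
6 → match
7 → match
8 → match
9 → match

6, 7, 8, 9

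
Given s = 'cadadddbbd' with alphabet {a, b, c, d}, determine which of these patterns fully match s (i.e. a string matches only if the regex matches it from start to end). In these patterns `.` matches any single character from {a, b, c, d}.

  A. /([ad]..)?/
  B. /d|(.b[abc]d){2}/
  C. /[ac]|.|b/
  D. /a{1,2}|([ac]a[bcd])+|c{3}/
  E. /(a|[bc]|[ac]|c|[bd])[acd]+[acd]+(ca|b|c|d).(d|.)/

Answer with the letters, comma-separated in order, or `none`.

A → no match
B → no match
C → no match
D → no match
E → match

E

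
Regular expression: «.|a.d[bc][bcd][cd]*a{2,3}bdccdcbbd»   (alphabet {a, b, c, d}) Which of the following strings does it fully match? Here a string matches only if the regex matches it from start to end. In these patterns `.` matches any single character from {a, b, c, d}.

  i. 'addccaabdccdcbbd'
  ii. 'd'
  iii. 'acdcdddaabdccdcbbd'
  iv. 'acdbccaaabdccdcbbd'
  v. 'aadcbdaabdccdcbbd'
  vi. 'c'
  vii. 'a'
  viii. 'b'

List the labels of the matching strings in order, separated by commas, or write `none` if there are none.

i, ii, iii, iv, v, vi, vii, viii

i → match
ii → match
iii → match
iv → match
v → match
vi → match
vii → match
viii → match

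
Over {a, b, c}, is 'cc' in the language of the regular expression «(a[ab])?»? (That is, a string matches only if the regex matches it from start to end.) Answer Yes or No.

No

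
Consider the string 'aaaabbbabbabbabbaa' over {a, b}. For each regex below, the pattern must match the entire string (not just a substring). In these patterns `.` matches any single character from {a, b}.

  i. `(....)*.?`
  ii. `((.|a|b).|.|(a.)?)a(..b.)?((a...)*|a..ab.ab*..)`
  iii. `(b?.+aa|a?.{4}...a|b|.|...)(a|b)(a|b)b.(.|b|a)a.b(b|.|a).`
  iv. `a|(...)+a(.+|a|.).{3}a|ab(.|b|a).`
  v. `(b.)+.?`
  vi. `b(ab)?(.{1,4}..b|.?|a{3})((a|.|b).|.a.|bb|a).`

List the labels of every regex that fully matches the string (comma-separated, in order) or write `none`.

i → no match
ii → match
iii → no match
iv → match
v → no match — must start with 'b'
vi → no match — must start with 'b'

ii, iv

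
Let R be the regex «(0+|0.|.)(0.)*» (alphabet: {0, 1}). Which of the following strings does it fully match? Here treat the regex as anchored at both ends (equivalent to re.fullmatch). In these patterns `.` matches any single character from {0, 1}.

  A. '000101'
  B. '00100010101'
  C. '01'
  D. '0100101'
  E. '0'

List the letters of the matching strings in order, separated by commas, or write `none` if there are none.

A → match
B → match
C → match
D → no match
E → match

A, B, C, E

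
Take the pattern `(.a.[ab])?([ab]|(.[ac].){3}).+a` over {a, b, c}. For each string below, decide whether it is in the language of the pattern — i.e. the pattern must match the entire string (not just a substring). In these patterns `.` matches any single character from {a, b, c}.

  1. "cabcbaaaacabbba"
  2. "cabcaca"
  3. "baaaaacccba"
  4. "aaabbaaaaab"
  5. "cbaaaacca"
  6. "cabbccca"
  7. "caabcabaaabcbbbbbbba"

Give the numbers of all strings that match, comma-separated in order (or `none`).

1 → no match
2. "cabcaca" → no match
3. "baaaaacccba" → match
4. "aaabbaaaaab" → no match — must end with "a"
5. "cbaaaacca" → no match
6. "cabbccca" → no match
7 → match

3, 7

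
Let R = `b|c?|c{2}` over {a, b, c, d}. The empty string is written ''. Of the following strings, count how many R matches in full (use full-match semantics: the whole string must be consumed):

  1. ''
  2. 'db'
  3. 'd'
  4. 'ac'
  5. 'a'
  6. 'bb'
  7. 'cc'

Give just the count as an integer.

2

1 → match
2 → no match
3 → no match
4 → no match
5 → no match
6 → no match
7 → match
Total matched: 2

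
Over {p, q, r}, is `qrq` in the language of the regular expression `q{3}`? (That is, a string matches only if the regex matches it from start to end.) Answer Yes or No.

No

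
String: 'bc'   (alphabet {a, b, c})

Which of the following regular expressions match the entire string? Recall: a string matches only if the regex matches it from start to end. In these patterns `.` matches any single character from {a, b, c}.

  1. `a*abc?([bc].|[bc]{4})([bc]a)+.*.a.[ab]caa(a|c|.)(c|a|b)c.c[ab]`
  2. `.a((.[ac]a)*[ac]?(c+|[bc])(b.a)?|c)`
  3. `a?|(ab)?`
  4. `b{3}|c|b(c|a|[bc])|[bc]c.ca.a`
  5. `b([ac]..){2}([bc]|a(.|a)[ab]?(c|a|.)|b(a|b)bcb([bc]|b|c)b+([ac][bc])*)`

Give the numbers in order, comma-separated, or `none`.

4

1 → no match
2 → no match
3 → no match
4 → match
5 → no match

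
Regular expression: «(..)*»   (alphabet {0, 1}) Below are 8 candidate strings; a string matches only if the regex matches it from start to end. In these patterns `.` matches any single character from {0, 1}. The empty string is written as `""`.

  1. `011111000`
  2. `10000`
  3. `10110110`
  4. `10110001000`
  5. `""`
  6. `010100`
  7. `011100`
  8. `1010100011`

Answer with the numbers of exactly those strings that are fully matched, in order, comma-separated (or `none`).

3, 5, 6, 7, 8

1 → no match
2 → no match
3 → match
4 → no match
5 → match
6 → match
7 → match
8 → match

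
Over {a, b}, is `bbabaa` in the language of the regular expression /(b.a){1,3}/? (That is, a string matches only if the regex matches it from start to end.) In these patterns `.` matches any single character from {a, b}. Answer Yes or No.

Yes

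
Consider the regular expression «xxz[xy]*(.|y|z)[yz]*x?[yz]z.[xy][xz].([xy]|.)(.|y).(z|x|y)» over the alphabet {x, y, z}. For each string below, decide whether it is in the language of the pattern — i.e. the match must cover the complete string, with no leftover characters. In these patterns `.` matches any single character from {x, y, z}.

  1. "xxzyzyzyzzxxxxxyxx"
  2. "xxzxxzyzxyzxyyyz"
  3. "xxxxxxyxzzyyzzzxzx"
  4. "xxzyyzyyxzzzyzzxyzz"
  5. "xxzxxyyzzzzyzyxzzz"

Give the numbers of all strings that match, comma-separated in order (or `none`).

1, 2, 4, 5

1 → match
2 → match
3 → no match — must start with "xxz"
4 → match
5 → match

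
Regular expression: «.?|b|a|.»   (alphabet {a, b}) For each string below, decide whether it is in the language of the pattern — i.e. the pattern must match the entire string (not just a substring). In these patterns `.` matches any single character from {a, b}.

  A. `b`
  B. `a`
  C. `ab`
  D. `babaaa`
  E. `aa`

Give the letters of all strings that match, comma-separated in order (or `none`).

A. `b` → match
B. `a` → match
C. `ab` → no match
D. `babaaa` → no match
E. `aa` → no match

A, B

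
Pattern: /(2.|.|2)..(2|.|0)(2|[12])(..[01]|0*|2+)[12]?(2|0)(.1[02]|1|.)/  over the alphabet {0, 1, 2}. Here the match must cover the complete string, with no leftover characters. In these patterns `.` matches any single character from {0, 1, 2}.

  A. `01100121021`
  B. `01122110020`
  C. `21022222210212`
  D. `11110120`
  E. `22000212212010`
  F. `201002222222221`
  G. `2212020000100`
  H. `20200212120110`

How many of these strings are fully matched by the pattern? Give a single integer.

4

A → no match
B → no match
C → match
D → no match
E → no match
F → match
G → match
H → match
Total matched: 4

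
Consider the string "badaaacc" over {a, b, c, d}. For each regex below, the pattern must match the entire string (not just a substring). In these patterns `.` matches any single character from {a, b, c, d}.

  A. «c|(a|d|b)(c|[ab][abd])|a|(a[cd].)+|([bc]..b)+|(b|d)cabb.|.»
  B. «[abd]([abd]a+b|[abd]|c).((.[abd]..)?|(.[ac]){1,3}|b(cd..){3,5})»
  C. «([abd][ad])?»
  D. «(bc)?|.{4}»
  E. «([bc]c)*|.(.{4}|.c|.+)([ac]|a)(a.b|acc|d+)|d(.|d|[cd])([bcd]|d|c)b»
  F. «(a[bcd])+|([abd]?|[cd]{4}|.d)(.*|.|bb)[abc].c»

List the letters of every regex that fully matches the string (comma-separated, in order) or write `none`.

A → no match
B → no match
C → no match
D → no match
E → match
F → match

E, F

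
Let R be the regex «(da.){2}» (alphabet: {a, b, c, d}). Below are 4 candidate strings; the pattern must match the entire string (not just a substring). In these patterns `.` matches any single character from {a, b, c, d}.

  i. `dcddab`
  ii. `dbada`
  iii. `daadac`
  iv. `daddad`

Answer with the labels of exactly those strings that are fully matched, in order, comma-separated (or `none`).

iii, iv

i → no match — must start with `da`
ii → no match — must start with `da`
iii → match
iv → match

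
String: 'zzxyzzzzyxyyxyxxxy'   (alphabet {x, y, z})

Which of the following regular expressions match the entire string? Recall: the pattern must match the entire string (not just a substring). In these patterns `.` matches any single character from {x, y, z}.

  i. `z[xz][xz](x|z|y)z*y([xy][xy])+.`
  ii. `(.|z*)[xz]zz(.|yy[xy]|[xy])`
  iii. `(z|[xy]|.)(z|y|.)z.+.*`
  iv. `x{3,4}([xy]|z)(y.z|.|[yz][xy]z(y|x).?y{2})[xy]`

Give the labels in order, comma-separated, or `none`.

i

i → match
ii → no match
iii → no match
iv → no match — must start with 'x'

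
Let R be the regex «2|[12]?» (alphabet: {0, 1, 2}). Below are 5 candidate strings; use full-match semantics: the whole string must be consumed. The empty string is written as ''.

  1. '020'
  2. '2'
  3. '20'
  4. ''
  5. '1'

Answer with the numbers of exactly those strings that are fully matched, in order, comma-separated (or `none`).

1. '020' → no match
2. '2' → match
3. '20' → no match
4. '' → match
5. '1' → match

2, 4, 5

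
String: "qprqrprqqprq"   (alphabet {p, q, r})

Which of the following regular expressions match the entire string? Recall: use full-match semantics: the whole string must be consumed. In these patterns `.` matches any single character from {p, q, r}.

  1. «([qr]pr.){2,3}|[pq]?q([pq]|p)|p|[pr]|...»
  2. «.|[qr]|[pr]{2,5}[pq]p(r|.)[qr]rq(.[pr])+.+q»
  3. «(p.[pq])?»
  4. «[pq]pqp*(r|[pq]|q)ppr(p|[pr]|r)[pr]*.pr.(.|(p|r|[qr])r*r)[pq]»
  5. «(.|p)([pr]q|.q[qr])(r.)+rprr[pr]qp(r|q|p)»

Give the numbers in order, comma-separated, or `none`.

1 → match
2 → no match
3 → no match
4 → no match
5 → no match

1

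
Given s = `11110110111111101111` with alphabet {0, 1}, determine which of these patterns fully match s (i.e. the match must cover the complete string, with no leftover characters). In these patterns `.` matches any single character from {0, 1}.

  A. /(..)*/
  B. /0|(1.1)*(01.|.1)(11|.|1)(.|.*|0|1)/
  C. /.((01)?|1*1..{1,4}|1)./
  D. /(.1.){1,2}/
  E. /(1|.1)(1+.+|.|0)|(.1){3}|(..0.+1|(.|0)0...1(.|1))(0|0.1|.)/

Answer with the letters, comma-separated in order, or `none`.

A → match
B → match
C → no match
D → no match
E → match

A, B, E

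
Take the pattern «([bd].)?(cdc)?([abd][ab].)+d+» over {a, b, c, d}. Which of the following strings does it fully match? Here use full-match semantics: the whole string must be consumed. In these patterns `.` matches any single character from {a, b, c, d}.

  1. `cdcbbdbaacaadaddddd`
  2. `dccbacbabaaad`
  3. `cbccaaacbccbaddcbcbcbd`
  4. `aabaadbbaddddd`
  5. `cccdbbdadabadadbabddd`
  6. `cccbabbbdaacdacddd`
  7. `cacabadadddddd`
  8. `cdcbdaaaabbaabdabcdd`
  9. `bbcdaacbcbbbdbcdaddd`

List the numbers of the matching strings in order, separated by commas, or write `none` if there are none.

4

1 → no match
2 → no match
3 → no match
4 → match
5 → no match
6 → no match
7 → no match
8 → no match
9 → no match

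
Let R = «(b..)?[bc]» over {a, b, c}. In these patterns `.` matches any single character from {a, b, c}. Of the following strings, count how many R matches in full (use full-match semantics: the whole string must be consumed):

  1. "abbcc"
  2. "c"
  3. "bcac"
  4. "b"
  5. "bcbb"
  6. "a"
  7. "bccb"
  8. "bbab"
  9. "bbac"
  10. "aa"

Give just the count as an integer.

7

1 → no match
2 → match
3 → match
4 → match
5 → match
6 → no match
7 → match
8 → match
9 → match
10 → no match
Total matched: 7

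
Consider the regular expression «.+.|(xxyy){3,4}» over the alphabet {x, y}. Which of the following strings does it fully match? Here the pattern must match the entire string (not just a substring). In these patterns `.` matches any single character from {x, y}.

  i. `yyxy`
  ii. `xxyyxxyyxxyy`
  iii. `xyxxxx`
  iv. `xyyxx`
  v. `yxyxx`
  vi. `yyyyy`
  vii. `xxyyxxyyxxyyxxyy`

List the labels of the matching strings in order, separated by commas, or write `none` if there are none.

i, ii, iii, iv, v, vi, vii

i → match
ii → match
iii → match
iv → match
v → match
vi → match
vii → match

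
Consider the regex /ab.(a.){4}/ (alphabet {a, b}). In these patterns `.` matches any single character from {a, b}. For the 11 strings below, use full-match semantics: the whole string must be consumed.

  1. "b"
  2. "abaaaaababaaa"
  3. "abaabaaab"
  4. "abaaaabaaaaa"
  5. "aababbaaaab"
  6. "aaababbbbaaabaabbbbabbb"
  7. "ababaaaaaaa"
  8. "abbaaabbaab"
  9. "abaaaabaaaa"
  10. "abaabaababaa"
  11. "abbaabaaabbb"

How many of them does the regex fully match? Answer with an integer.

1

1. "b" → no match — must start with "ab"
2 → no match
3. "abaabaaab" → no match
4. "abaaaabaaaaa" → no match
5. "aababbaaaab" → no match — must start with "ab"
6 → no match — must start with "ab"
7. "ababaaaaaaa" → no match
8. "abbaaabbaab" → no match
9. "abaaaabaaaa" → match
10. "abaabaababaa" → no match
11. "abbaabaaabbb" → no match
Total matched: 1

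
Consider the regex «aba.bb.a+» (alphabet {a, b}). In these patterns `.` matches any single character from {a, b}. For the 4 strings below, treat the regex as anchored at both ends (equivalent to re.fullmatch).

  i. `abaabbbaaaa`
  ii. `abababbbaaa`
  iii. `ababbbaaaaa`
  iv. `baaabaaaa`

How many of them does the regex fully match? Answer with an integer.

2

i → match
ii → no match
iii → match
iv → no match — must start with `aba`
Total matched: 2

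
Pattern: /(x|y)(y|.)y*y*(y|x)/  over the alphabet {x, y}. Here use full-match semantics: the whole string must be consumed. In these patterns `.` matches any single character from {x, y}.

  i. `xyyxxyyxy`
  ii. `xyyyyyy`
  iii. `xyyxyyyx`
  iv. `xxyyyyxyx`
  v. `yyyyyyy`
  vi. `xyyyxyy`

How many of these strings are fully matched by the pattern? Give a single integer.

2

i → no match
ii → match
iii → no match
iv → no match
v → match
vi → no match
Total matched: 2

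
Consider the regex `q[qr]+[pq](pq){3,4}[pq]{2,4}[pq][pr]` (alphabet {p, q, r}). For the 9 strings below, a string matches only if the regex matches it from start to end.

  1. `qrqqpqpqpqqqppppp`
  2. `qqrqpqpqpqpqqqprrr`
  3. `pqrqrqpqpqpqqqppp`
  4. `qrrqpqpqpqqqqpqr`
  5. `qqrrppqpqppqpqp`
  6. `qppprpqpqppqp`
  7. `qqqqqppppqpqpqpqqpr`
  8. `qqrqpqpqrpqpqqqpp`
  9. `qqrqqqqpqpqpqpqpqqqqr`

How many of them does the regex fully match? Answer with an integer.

2

1 → no match
2 → no match
3 → no match — must start with `q`
4 → match
5 → no match
6 → no match
7 → no match
8 → no match
9 → match
Total matched: 2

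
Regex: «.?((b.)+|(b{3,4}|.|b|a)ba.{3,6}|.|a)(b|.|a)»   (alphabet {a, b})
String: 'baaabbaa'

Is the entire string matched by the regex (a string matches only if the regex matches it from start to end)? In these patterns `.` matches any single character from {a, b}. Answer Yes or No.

No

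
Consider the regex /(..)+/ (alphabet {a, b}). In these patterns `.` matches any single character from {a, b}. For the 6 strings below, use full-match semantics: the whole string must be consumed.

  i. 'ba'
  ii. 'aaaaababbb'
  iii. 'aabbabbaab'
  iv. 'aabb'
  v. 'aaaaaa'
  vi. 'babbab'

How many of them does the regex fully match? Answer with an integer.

i → match
ii → match
iii → match
iv → match
v → match
vi → match
Total matched: 6

6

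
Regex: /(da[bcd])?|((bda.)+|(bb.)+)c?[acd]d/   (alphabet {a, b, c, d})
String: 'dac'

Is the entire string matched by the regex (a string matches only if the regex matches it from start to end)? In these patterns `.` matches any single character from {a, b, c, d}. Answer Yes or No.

Yes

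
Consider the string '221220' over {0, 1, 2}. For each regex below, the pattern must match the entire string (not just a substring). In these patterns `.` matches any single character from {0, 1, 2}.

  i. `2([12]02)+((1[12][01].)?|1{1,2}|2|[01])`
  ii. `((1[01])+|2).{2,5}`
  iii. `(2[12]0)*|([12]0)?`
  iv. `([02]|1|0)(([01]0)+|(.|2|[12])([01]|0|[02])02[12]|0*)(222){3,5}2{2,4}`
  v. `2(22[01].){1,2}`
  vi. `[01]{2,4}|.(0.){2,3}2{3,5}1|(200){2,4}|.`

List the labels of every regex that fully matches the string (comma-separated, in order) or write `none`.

ii

i → no match
ii → match
iii → no match
iv → no match — must end with '2'
v → no match — must start with '222'
vi → no match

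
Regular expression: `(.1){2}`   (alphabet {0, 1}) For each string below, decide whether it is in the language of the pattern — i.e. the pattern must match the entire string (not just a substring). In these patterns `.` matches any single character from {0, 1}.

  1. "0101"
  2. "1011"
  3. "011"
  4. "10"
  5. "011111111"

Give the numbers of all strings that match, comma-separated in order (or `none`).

1

1 → match
2 → no match
3 → no match
4 → no match — must end with "1"
5 → no match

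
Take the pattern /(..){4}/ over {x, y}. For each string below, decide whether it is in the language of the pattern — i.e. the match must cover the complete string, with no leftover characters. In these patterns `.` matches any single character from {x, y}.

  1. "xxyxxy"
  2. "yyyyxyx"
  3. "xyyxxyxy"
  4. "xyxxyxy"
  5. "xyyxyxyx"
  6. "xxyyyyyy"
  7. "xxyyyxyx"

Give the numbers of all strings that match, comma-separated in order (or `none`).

1 → no match
2 → no match
3 → match
4 → no match
5 → match
6 → match
7 → match

3, 5, 6, 7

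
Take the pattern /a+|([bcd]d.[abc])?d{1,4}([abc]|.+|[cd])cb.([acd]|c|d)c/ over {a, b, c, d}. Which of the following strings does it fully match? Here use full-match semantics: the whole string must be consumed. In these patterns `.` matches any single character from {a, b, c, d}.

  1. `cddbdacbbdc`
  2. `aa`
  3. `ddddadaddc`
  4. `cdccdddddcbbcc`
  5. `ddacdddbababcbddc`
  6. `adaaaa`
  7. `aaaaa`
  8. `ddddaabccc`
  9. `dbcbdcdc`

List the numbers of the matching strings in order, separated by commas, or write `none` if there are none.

1 → match
2 → match
3 → no match
4 → match
5 → match
6 → no match
7 → match
8 → no match
9 → no match

1, 2, 4, 5, 7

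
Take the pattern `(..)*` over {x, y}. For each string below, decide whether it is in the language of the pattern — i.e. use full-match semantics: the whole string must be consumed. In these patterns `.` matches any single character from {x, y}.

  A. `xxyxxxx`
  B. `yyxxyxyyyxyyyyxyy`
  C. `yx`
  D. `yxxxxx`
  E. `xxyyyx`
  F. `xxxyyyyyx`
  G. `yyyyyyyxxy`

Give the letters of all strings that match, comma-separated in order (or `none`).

C, D, E, G

A → no match
B → no match
C → match
D → match
E → match
F → no match
G → match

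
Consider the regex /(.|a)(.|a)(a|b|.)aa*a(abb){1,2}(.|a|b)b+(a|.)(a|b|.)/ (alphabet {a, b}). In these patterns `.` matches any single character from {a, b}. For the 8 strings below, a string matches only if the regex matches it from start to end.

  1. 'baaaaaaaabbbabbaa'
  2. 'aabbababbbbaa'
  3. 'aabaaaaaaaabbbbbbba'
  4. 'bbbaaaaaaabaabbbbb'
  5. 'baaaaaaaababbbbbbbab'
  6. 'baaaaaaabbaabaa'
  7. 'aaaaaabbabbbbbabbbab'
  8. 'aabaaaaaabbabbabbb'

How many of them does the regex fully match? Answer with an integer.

2

1 → no match
2 → no match
3 → match
4 → no match
5 → no match
6 → no match
7 → no match
8 → match
Total matched: 2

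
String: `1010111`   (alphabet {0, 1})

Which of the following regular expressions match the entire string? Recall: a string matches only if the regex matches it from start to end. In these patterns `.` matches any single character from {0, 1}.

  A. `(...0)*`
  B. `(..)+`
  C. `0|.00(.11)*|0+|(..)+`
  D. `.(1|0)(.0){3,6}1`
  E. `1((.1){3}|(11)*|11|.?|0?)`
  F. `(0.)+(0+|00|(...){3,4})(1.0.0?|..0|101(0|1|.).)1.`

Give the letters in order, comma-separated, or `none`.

E

A → no match
B → no match
C → no match
D → no match — must end with `01`
E → match
F → no match — must start with `0`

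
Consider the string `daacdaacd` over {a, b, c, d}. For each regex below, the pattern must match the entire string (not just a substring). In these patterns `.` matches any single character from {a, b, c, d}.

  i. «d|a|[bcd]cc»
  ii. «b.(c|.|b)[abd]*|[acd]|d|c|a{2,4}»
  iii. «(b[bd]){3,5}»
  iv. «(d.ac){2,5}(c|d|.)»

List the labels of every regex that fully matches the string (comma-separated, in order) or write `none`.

iv

i → no match
ii → no match
iii → no match — must start with `b`
iv → match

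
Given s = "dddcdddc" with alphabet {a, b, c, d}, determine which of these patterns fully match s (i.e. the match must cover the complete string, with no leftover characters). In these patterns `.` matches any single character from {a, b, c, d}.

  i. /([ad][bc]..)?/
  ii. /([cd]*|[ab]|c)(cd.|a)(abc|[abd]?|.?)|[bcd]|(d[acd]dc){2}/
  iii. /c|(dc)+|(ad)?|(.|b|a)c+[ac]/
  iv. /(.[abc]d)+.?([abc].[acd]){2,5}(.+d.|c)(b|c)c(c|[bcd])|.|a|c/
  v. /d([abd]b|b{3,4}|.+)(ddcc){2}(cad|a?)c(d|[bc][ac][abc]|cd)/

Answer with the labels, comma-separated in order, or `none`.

ii

i → no match
ii → match
iii → no match
iv → no match
v → no match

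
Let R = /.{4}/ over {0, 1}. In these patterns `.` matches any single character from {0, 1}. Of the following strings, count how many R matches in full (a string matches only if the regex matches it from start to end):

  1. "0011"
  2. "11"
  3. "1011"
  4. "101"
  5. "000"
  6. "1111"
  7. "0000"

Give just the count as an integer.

1. "0011" → match
2. "11" → no match
3. "1011" → match
4. "101" → no match
5. "000" → no match
6. "1111" → match
7. "0000" → match
Total matched: 4

4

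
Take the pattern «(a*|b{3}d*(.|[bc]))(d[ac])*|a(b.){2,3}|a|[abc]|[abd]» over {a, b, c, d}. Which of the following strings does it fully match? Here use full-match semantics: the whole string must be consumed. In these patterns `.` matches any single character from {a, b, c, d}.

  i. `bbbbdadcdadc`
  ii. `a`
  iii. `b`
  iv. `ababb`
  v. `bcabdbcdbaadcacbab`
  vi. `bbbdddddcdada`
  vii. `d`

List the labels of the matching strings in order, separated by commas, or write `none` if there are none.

i, ii, iii, iv, vi, vii

i → match
ii → match
iii → match
iv → match
v → no match
vi → match
vii → match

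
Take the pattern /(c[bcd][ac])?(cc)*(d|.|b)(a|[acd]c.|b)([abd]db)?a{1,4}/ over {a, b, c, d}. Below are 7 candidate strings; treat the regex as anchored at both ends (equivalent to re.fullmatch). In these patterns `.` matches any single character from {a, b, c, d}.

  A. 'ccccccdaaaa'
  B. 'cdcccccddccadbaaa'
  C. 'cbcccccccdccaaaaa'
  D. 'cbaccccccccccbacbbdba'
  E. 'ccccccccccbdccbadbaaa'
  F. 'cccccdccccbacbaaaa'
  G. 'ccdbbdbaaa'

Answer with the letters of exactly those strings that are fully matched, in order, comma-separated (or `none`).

A → match
B → match
C → match
D → match
E → no match
F → no match
G → match

A, B, C, D, G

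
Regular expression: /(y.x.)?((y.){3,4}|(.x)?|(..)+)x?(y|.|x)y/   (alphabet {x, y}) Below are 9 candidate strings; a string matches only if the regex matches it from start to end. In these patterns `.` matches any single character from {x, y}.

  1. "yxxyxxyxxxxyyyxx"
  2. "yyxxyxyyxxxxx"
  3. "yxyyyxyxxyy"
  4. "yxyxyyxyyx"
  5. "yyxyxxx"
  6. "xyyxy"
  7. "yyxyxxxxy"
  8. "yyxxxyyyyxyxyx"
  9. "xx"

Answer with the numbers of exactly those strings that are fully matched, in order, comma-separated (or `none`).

1 → no match — must end with "y"
2 → no match — must end with "y"
3 → match
4 → no match — must end with "y"
5 → no match — must end with "y"
6 → no match
7 → match
8 → no match — must end with "y"
9 → no match — must end with "y"

3, 7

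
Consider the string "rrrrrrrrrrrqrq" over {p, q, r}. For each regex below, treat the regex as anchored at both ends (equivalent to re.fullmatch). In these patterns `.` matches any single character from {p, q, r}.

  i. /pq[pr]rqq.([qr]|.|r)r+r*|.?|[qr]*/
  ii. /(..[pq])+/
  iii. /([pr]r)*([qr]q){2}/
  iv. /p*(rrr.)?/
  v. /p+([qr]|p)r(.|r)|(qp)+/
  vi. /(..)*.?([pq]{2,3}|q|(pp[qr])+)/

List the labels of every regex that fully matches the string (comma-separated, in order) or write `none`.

i, iii, vi

i → match
ii → no match
iii → match
iv → no match
v → no match
vi → match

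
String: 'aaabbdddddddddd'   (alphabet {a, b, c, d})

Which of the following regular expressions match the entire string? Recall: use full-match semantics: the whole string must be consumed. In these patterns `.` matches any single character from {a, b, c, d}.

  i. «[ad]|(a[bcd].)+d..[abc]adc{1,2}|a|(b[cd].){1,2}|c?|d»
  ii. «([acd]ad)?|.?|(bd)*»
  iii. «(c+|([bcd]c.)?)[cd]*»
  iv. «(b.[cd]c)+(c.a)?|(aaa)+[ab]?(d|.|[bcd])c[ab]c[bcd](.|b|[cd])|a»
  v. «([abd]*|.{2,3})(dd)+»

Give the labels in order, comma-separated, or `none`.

v

i → no match
ii → no match
iii → no match
iv → no match
v → match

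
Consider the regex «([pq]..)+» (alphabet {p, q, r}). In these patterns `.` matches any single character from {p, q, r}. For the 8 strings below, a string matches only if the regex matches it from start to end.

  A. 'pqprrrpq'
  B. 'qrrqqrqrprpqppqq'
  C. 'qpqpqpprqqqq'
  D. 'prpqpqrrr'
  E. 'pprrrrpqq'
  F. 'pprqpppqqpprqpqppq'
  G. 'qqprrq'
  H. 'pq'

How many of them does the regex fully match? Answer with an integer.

A → no match
B → no match
C → match
D → no match
E → no match
F → match
G → no match
H → no match
Total matched: 2

2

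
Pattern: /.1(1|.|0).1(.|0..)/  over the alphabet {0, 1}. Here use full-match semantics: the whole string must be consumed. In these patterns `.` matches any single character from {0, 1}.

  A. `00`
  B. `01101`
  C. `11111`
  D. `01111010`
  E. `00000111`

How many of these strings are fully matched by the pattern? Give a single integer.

A → no match
B → no match
C → no match
D → match
E → no match
Total matched: 1

1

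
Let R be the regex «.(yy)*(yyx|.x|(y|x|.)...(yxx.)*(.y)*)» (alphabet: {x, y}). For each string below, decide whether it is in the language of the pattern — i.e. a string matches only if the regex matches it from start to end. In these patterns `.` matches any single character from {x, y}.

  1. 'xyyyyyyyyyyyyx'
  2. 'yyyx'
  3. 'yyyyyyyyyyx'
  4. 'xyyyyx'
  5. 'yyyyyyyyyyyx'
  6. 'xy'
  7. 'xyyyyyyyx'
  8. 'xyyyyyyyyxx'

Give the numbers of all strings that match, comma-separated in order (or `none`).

1, 2, 3, 4, 5, 7, 8

1 → match
2. 'yyyx' → match
3. 'yyyyyyyyyyx' → match
4. 'xyyyyx' → match
5. 'yyyyyyyyyyyx' → match
6. 'xy' → no match
7. 'xyyyyyyyx' → match
8. 'xyyyyyyyyxx' → match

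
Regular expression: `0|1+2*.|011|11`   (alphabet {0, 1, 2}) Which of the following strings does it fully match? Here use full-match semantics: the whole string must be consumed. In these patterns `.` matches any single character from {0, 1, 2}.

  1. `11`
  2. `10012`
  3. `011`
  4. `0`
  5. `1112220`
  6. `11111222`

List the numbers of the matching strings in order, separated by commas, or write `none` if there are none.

1, 3, 4, 5, 6

1 → match
2 → no match
3 → match
4 → match
5 → match
6 → match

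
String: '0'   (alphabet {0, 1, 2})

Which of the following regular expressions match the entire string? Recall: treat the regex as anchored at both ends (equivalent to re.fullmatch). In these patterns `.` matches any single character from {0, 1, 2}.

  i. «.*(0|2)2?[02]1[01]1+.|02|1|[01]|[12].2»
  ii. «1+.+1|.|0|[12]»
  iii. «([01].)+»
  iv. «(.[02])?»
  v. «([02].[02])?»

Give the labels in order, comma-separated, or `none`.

i, ii

i → match
ii → match
iii → no match
iv → no match
v → no match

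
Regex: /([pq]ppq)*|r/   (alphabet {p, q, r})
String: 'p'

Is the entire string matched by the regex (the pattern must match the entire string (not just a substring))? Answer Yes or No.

No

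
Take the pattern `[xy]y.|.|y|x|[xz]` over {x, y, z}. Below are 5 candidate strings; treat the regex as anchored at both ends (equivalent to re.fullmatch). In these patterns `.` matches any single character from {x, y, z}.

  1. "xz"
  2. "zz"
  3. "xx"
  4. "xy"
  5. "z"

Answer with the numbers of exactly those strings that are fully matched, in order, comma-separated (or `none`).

5

1 → no match
2 → no match
3 → no match
4 → no match
5 → match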